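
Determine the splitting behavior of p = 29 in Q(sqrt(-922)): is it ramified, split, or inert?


K = Q(sqrt(-922)). Since d mod 4 = 2, disc(K) = -3688.
Check p | disc: -3688 mod 29 = 24.
p does not divide disc. Compute Legendre symbol (d/p):
6^((29-1)/2) mod 29 = 1
(d/p) = 1, so p splits: (p) = P*P' with e=1, f=1, g=2.
Therefore p is split.

split


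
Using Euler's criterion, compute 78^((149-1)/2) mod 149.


p = 149 is prime and the exponent is (p-1)/2 = 74, so by Euler's criterion 78^74 = (78/149) = +1 or -1 mod 149.
Compute by square-and-multiply:
  74 = 64 + 8 + 2 (binary 1001010)
  Repeated squaring mod 149: 78^1 = 78, 78^2 = 124, 78^4 = 29, 78^8 = 96, 78^16 = 127, 78^32 = 37, 78^64 = 28
  78^74 = 78^64 * 78^8 * 78^2 = 28 * 96 * 124 mod 149
    28 * 96 = 2688 = 6 mod 149
    6 * 124 = 744 = 148 mod 149
  78^74 = 148 mod 149
Result 148 = p - 1 = -1 mod 149: 78 is a quadratic non-residue mod 149. As a residue in [0, p-1] the value is 148.
78^74 mod 149 = 148

148


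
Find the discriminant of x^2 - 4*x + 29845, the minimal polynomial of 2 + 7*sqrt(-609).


The element 2 + 7*sqrt(-609) has minimal polynomial:
x^2 - 4*x + 29845
Discriminant = (-4)^2 - 4*(29845)
= 16 - 119380
= -119364

-119364


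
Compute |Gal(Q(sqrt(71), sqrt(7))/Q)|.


The 2 square roots of distinct primes are multiplicatively independent over Q,
so [K:Q] = 2^2 and Gal(K/Q) is isomorphic to (Z/2Z)^2.
|Gal| = 2^2 = 4

4


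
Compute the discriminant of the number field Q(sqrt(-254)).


For K = Q(sqrt(d)) with d squarefree: disc(K) = d if d = 1 mod 4, and disc(K) = 4d if d = 2 or 3 mod 4.
Here d = -254, and d mod 4 = 2.
d = 2 mod 4, not 1 (O_K = Z[sqrt(d)]), so disc(K) = 4d = 4 * (-254) = -1016

-1016


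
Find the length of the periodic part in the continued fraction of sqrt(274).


Run the CF algorithm for sqrt(274).
a_0 = floor(sqrt(274)) = 16; set m_0=0, q_0=1.
Recurrence: m' = q*a - m,  q' = (d - m'^2)/q,  a' = floor((a_0 + m')/q').
  step 1: m=16, q=18, a=1
  step 2: m=2, q=15, a=1
  step 3: m=13, q=7, a=4
  step 4: m=15, q=7, a=4
  step 5: m=13, q=15, a=1
  step 6: m=2, q=18, a=1
  step 7: m=16, q=1, a=32
a_7 = 2*a_0 = 32, so the period closes here.
sqrt(274) = [16; 1, 1, 4, 4, 1, 1, 32]
Period length = 7

7


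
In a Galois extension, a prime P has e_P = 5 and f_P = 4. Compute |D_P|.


|D_P| = e * f
= 5 * 4
= 20

20


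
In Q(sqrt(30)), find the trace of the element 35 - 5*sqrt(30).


Tr(a + b*sqrt(d)) = (a + b*sqrt(d)) + (a - b*sqrt(d)) = 2a
= 2 * (35)
= 70

70


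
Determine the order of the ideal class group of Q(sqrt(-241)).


K = Q(sqrt(-241)). d mod 4 = 3, so D = disc(K) = 4d = -964
h(K) equals the number of primitive reduced positive-definite forms (a, b, c) = a*x^2 + b*x*y + c*y^2 with b^2 - 4ac = D,
where reduced means |b| <= a <= c, with b >= 0 whenever |b| = a or a = c, and primitive means gcd(a, b, c) = 1.
Reduced forces 3a^2 <= |D| = 964, so 1 <= a <= 17; b must have the parity of D, and c = (b^2 - D)/(4a) must be an integer >= a.
Enumerate a = 1..17, b in [-a, a]:
  a=1: (1, 0, 241)  [1]
  a=2: (2, 2, 121)  [1]
  a=3..4: none
  a=5: (5, -4, 49), (5, 4, 49)  [2]
  a=6: none
  a=7: (7, -4, 35), (7, 4, 35)  [2]
  a=8..9: none
  a=10: (10, -6, 25), (10, 6, 25)  [2]
  a=11: (11, -2, 22), (11, 2, 22)  [2]
  a=12..13: none
  a=14: (14, -10, 19), (14, 10, 19)  [2]
  a=15..17: none
Total reduced forms: 1 + 1 + 2 + 2 + 2 + 2 + 2 = 12
h = 12

12


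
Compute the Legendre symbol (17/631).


p = 631 is prime, so compute (17/631) with the reciprocity algorithm (Jacobi-symbol steps: pull out 2s via (2/n), flip via reciprocity, reduce):
  reciprocity: (17/631) -> +(631/17)
  reduce: (2/17)
  pull out 2: (2/17) = +1  (since 17 mod 8 = 1)
  (1/17) = 1
Product of signs = 1
(17/631) = 1

1


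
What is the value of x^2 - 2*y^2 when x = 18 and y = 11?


x^2 - d*y^2
= 18^2 - 2*11^2
= 324 - 242
= 82

82


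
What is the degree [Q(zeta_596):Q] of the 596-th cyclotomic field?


The degree equals Euler's totient phi(596).
596 = 2^2 * 149
phi(596) = 296

296


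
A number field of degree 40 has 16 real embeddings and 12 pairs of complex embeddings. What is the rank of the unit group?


By Dirichlet's unit theorem:
rank = r1 + r2 - 1
= 16 + 12 - 1
= 27

27


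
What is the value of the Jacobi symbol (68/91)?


Compute (68/91) via quadratic reciprocity:
  pull out 2: (2/91) = -1  (since 91 mod 8 = 3)
  pull out 2: (2/91) = -1  (since 91 mod 8 = 3)
  reciprocity: (17/91) -> +(91/17)
  reduce: (6/17)
  pull out 2: (2/17) = +1  (since 17 mod 8 = 1)
  reciprocity: (3/17) -> +(17/3)
  reduce: (2/3)
  pull out 2: (2/3) = -1  (since 3 mod 8 = 3)
  (1/3) = 1
Product of signs = -1

-1


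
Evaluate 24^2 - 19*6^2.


x^2 - d*y^2
= 24^2 - 19*6^2
= 576 - 684
= -108

-108


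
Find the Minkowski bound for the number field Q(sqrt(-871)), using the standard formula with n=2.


d = -871, d mod 4 = 1, so disc(K) = d = -871; |disc(K)| = 871
Imaginary quadratic field, so n = 2, s = r2 = 1, r1 = 0
M = (n!/n^n) * (4/pi)^s * sqrt(|disc(K)|) = (2!/2^2) * (4/pi)^1 * sqrt(871)
= 0.5 * 1.273240 * 29.512709
= 18.7884

18.7884


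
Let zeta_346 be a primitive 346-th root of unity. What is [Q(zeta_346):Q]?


The degree equals Euler's totient phi(346).
346 = 2 * 173
phi(346) = 172

172


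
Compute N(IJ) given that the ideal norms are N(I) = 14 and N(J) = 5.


N(IJ) = N(I) * N(J)
= 14 * 5
= 70

70


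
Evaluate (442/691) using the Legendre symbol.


p = 691 is prime, so compute (442/691) with the reciprocity algorithm (Jacobi-symbol steps: pull out 2s via (2/n), flip via reciprocity, reduce):
  pull out 2: (2/691) = -1  (since 691 mod 8 = 3)
  reciprocity: (221/691) -> +(691/221)
  reduce: (28/221)
  pull out 2: (2/221) = -1  (since 221 mod 8 = 5)
  pull out 2: (2/221) = -1  (since 221 mod 8 = 5)
  reciprocity: (7/221) -> +(221/7)
  reduce: (4/7)
  pull out 2: (2/7) = +1  (since 7 mod 8 = 7)
  pull out 2: (2/7) = +1  (since 7 mod 8 = 7)
  (1/7) = 1
Product of signs = -1
(442/691) = -1

-1


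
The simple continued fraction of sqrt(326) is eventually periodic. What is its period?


Run the CF algorithm for sqrt(326).
a_0 = floor(sqrt(326)) = 18; set m_0=0, q_0=1.
Recurrence: m' = q*a - m,  q' = (d - m'^2)/q,  a' = floor((a_0 + m')/q').
  step 1: m=18, q=2, a=18
  step 2: m=18, q=1, a=36
a_2 = 2*a_0 = 36, so the period closes here.
sqrt(326) = [18; 18, 36]
Period length = 2

2


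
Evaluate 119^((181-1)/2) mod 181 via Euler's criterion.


p = 181 is prime and the exponent is (p-1)/2 = 90, so by Euler's criterion 119^90 = (119/181) = +1 or -1 mod 181.
Compute by square-and-multiply:
  90 = 64 + 16 + 8 + 2 (binary 1011010)
  Repeated squaring mod 181: 119^1 = 119, 119^2 = 43, 119^4 = 39, 119^8 = 73, 119^16 = 80, 119^32 = 65, 119^64 = 62
  119^90 = 119^64 * 119^16 * 119^8 * 119^2 = 62 * 80 * 73 * 43 mod 181
    62 * 80 = 4960 = 73 mod 181
    73 * 73 = 5329 = 80 mod 181
    80 * 43 = 3440 = 1 mod 181
  119^90 = 1 mod 181
Result 1: 119 is a quadratic residue mod 181.
119^90 mod 181 = 1

1


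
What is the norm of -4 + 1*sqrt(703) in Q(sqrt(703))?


N(a + b*sqrt(d)) = a^2 - d*b^2
= (-4)^2 - (703)*(1)^2
= 16 - 703
= -687

-687


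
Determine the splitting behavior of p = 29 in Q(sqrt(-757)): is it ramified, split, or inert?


K = Q(sqrt(-757)). Since d mod 4 = 3, disc(K) = -3028.
Check p | disc: -3028 mod 29 = 17.
p does not divide disc. Compute Legendre symbol (d/p):
26^((29-1)/2) mod 29 = -1
(d/p) = -1, so p is inert: (p) stays prime with e=1, f=2, g=1.
Therefore p is inert.

inert


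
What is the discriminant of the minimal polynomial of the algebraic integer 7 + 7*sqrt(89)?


The element 7 + 7*sqrt(89) has minimal polynomial:
x^2 - 14*x - 4312
Discriminant = (-14)^2 - 4*(-4312)
= 196 + 17248
= 17444

17444


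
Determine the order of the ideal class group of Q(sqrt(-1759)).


K = Q(sqrt(-1759)). d mod 4 = 1, so D = disc(K) = d = -1759
h(K) equals the number of primitive reduced positive-definite forms (a, b, c) = a*x^2 + b*x*y + c*y^2 with b^2 - 4ac = D,
where reduced means |b| <= a <= c, with b >= 0 whenever |b| = a or a = c, and primitive means gcd(a, b, c) = 1.
Reduced forces 3a^2 <= |D| = 1759, so 1 <= a <= 24; b must have the parity of D, and c = (b^2 - D)/(4a) must be an integer >= a.
Enumerate a = 1..24, b in [-a, a]:
  a=1: (1, 1, 440)  [1]
  a=2: (2, -1, 220), (2, 1, 220)  [2]
  a=3: none
  a=4: (4, -1, 110), (4, 1, 110)  [2]
  a=5: (5, -1, 88), (5, 1, 88)  [2]
  a=6..7: none
  a=8: (8, -1, 55), (8, 1, 55)  [2]
  a=9: none
  a=10: (10, -9, 46), (10, -1, 44), (10, 1, 44), (10, 9, 46)  [4]
  a=11: (11, -1, 40), (11, 1, 40)  [2]
  a=12: none
  a=13: (13, -3, 34), (13, 3, 34)  [2]
  a=14..15: none
  a=16: (16, -15, 31), (16, 15, 31)  [2]
  a=17: (17, -3, 26), (17, 3, 26)  [2]
  a=18..19: none
  a=20: (20, -9, 23), (20, -1, 22), (20, 1, 22), (20, 9, 23)  [4]
  a=21: none
  a=22: (22, -21, 25), (22, 21, 25)  [2]
  a=23..24: none
Total reduced forms: 1 + 2 + 2 + 2 + 2 + 4 + 2 + 2 + 2 + 2 + 4 + 2 = 27
h = 27

27


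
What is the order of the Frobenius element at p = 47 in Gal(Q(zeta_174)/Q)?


The Frobenius at p in Gal(Q(zeta_n)/Q) = (Z/nZ)* is the class of p, so its order is ord_174(47), the smallest k >= 1 with 47^k = 1 mod 174.
n = 174 = 2 * 3 * 29, phi(174) = 56; the order divides phi(n).
Divisors of 56: 1, 2, 4, 7, 8, 14, 28, 56
Repeated squaring mod 174: 47^1 = 47, 47^2 = 121, 47^4 = 25, 47^8 = 103, 47^16 = 169, 47^32 = 25
Test divisors in increasing order:
  k=1: 47^1 = 47 mod 174
  k=2: 47^2 = 121 mod 174
  k=4: 47^4 = 25 mod 174
  k=7: 47^7 = 25 * 121 * 47 = 17 mod 174
  k=8: 47^8 = 103 mod 174
  k=14: 47^14 = 103 * 25 * 121 = 115 mod 174
  k=28: 47^28 = 169 * 103 * 25 = 1 mod 174  <- first divisor giving 1
Order = 28

28


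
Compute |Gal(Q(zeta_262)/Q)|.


|Gal(Q(zeta_262)/Q)| = phi(262)
= 130

130


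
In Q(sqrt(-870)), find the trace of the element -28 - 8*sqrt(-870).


Tr(a + b*sqrt(d)) = (a + b*sqrt(d)) + (a - b*sqrt(d)) = 2a
= 2 * (-28)
= -56

-56


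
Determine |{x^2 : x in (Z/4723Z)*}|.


For prime p, the number of non-zero quadratic residues is (p-1)/2.
= (4723-1)/2
= 2361

2361


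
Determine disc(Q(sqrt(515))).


For K = Q(sqrt(d)) with d squarefree: disc(K) = d if d = 1 mod 4, and disc(K) = 4d if d = 2 or 3 mod 4.
Here d = 515, and d mod 4 = 3.
d = 3 mod 4, not 1 (O_K = Z[sqrt(d)]), so disc(K) = 4d = 4 * (515) = 2060

2060


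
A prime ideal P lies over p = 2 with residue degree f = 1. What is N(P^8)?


N(P^a) = p^(a*f)
= 2^(8*1)
= 2^8
= 256

256


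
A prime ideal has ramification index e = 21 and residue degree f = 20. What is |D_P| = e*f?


|D_P| = e * f
= 21 * 20
= 420

420


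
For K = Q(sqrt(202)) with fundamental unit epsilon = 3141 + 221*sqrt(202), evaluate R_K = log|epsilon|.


epsilon = 3141 + 221*sqrt(202)
= 6282.0002
R = ln(6282.0002)
= 8.7454

8.7454


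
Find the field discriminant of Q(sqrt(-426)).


For K = Q(sqrt(d)) with d squarefree: disc(K) = d if d = 1 mod 4, and disc(K) = 4d if d = 2 or 3 mod 4.
Here d = -426, and d mod 4 = 2.
d = 2 mod 4, not 1 (O_K = Z[sqrt(d)]), so disc(K) = 4d = 4 * (-426) = -1704

-1704


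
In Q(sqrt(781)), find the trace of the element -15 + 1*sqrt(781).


Tr(a + b*sqrt(d)) = (a + b*sqrt(d)) + (a - b*sqrt(d)) = 2a
= 2 * (-15)
= -30

-30


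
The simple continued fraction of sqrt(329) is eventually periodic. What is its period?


Run the CF algorithm for sqrt(329).
a_0 = floor(sqrt(329)) = 18; set m_0=0, q_0=1.
Recurrence: m' = q*a - m,  q' = (d - m'^2)/q,  a' = floor((a_0 + m')/q').
  step 1: m=18, q=5, a=7
  step 2: m=17, q=8, a=4
  step 3: m=15, q=13, a=2
  step 4: m=11, q=16, a=1
  step 5: m=5, q=19, a=1
  step 6: m=14, q=7, a=4
  step 7: m=14, q=19, a=1
  step 8: m=5, q=16, a=1
  step 9: m=11, q=13, a=2
  step 10: m=15, q=8, a=4
  step 11: m=17, q=5, a=7
  step 12: m=18, q=1, a=36
a_12 = 2*a_0 = 36, so the period closes here.
sqrt(329) = [18; 7, 4, 2, 1, 1, 4, 1, 1, 2, 4, 7, 36]
Period length = 12

12


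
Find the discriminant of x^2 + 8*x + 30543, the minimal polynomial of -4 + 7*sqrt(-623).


The element -4 + 7*sqrt(-623) has minimal polynomial:
x^2 + 8*x + 30543
Discriminant = (8)^2 - 4*(30543)
= 64 - 122172
= -122108

-122108


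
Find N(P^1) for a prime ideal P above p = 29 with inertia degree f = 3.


N(P^a) = p^(a*f)
= 29^(1*3)
= 29^3
= 24389

24389


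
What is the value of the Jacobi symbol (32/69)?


Compute (32/69) via quadratic reciprocity:
  pull out 2: (2/69) = -1  (since 69 mod 8 = 5)
  pull out 2: (2/69) = -1  (since 69 mod 8 = 5)
  pull out 2: (2/69) = -1  (since 69 mod 8 = 5)
  pull out 2: (2/69) = -1  (since 69 mod 8 = 5)
  pull out 2: (2/69) = -1  (since 69 mod 8 = 5)
  (1/69) = 1
Product of signs = -1

-1


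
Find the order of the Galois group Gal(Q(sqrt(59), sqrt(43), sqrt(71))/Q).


The 3 square roots of distinct primes are multiplicatively independent over Q,
so [K:Q] = 2^3 and Gal(K/Q) is isomorphic to (Z/2Z)^3.
|Gal| = 2^3 = 8

8


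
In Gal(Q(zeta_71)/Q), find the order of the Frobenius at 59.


The Frobenius at p in Gal(Q(zeta_n)/Q) = (Z/nZ)* is the class of p, so its order is ord_71(59), the smallest k >= 1 with 59^k = 1 mod 71.
n = 71 = 71, phi(71) = 70; the order divides phi(n).
Divisors of 70: 1, 2, 5, 7, 10, 14, 35, 70
Repeated squaring mod 71: 59^1 = 59, 59^2 = 2, 59^4 = 4, 59^8 = 16, 59^16 = 43, 59^32 = 3, 59^64 = 9
Test divisors in increasing order:
  k=1: 59^1 = 59 mod 71
  k=2: 59^2 = 2 mod 71
  k=5: 59^5 = 4 * 59 = 23 mod 71
  k=7: 59^7 = 4 * 2 * 59 = 46 mod 71
  k=10: 59^10 = 16 * 2 = 32 mod 71
  k=14: 59^14 = 16 * 4 * 2 = 57 mod 71
  k=35: 59^35 = 3 * 2 * 59 = 70 mod 71
  k=70: 59^70 = 9 * 4 * 2 = 1 mod 71  <- first divisor giving 1
Order = 70

70


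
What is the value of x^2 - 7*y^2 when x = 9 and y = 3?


x^2 - d*y^2
= 9^2 - 7*3^2
= 81 - 63
= 18

18


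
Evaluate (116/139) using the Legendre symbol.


p = 139 is prime, so compute (116/139) with the reciprocity algorithm (Jacobi-symbol steps: pull out 2s via (2/n), flip via reciprocity, reduce):
  pull out 2: (2/139) = -1  (since 139 mod 8 = 3)
  pull out 2: (2/139) = -1  (since 139 mod 8 = 3)
  reciprocity: (29/139) -> +(139/29)
  reduce: (23/29)
  reciprocity: (23/29) -> +(29/23)
  reduce: (6/23)
  pull out 2: (2/23) = +1  (since 23 mod 8 = 7)
  reciprocity: (3/23) -> -(23/3)
  reduce: (2/3)
  pull out 2: (2/3) = -1  (since 3 mod 8 = 3)
  (1/3) = 1
Product of signs = 1
(116/139) = 1

1


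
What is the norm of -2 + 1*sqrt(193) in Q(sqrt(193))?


N(a + b*sqrt(d)) = a^2 - d*b^2
= (-2)^2 - (193)*(1)^2
= 4 - 193
= -189

-189


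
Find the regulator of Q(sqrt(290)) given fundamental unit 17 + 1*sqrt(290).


epsilon = 17 + 1*sqrt(290)
= 34.0294
R = ln(34.0294)
= 3.5272

3.5272


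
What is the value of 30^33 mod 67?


p = 67 is prime and the exponent is (p-1)/2 = 33, so by Euler's criterion 30^33 = (30/67) = +1 or -1 mod 67.
Compute by square-and-multiply:
  33 = 32 + 1 (binary 100001)
  Repeated squaring mod 67: 30^1 = 30, 30^2 = 29, 30^4 = 37, 30^8 = 29, 30^16 = 37, 30^32 = 29
  30^33 = 30^32 * 30^1 = 29 * 30 mod 67
    29 * 30 = 870 = 66 mod 67
  30^33 = 66 mod 67
Result 66 = p - 1 = -1 mod 67: 30 is a quadratic non-residue mod 67. As a residue in [0, p-1] the value is 66.
30^33 mod 67 = 66

66


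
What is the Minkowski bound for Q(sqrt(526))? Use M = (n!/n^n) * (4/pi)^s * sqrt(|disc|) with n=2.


d = 526, d mod 4 = 2, so disc(K) = 4d = 2104; |disc(K)| = 2104
Real quadratic field, so n = 2, s = r2 = 0, r1 = 2
M = (n!/n^n) * (4/pi)^s * sqrt(|disc(K)|) = (2!/2^2) * (4/pi)^0 * sqrt(2104)
= 0.5 * 1.000000 * 45.869380
= 22.9347

22.9347


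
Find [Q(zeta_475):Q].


The degree equals Euler's totient phi(475).
475 = 5^2 * 19
phi(475) = 360

360


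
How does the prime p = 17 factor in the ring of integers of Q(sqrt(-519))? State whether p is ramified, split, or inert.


K = Q(sqrt(-519)). Since d mod 4 = 1, disc(K) = -519.
Check p | disc: -519 mod 17 = 8.
p does not divide disc. Compute Legendre symbol (d/p):
8^((17-1)/2) mod 17 = 1
(d/p) = 1, so p splits: (p) = P*P' with e=1, f=1, g=2.
Therefore p is split.

split


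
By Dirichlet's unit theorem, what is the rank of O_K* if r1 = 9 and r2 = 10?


By Dirichlet's unit theorem:
rank = r1 + r2 - 1
= 9 + 10 - 1
= 18

18


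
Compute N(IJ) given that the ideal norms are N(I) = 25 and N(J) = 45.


N(IJ) = N(I) * N(J)
= 25 * 45
= 1125

1125


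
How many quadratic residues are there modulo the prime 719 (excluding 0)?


For prime p, the number of non-zero quadratic residues is (p-1)/2.
= (719-1)/2
= 359

359


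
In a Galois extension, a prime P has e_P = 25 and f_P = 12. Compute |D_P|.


|D_P| = e * f
= 25 * 12
= 300

300


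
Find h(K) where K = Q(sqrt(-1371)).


K = Q(sqrt(-1371)). d mod 4 = 1, so D = disc(K) = d = -1371
h(K) equals the number of primitive reduced positive-definite forms (a, b, c) = a*x^2 + b*x*y + c*y^2 with b^2 - 4ac = D,
where reduced means |b| <= a <= c, with b >= 0 whenever |b| = a or a = c, and primitive means gcd(a, b, c) = 1.
Reduced forces 3a^2 <= |D| = 1371, so 1 <= a <= 21; b must have the parity of D, and c = (b^2 - D)/(4a) must be an integer >= a.
Enumerate a = 1..21, b in [-a, a]:
  a=1: (1, 1, 343)  [1]
  a=2: none
  a=3: (3, 3, 115)  [1]
  a=4: none
  a=5: (5, -3, 69), (5, 3, 69)  [2]
  a=6: none
  a=7: (7, -1, 49), (7, 1, 49)  [2]
  a=8..10: none
  a=11: (11, -9, 33), (11, 9, 33)  [2]
  a=12..14: none
  a=15: (15, -3, 23), (15, 3, 23)  [2]
  a=16..18: none
  a=19: (19, -15, 21), (19, 15, 21)  [2]
  a=20..21: none
Total reduced forms: 1 + 1 + 2 + 2 + 2 + 2 + 2 = 12
h = 12

12


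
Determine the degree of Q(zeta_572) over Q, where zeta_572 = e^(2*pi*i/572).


The degree equals Euler's totient phi(572).
572 = 2^2 * 11 * 13
phi(572) = 240

240


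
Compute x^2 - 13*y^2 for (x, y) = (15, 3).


x^2 - d*y^2
= 15^2 - 13*3^2
= 225 - 117
= 108

108


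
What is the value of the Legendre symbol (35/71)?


p = 71 is prime, so compute (35/71) with the reciprocity algorithm (Jacobi-symbol steps: pull out 2s via (2/n), flip via reciprocity, reduce):
  reciprocity: (35/71) -> -(71/35)
  reduce: (1/35)
  (1/35) = 1
Product of signs = -1
(35/71) = -1

-1


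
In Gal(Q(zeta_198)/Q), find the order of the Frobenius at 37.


The Frobenius at p in Gal(Q(zeta_n)/Q) = (Z/nZ)* is the class of p, so its order is ord_198(37), the smallest k >= 1 with 37^k = 1 mod 198.
n = 198 = 2 * 3^2 * 11, phi(198) = 60; the order divides phi(n).
Divisors of 60: 1, 2, 3, 4, 5, 6, 10, 12, 15, 20, 30, 60
Repeated squaring mod 198: 37^1 = 37, 37^2 = 181, 37^4 = 91, 37^8 = 163, 37^16 = 37, 37^32 = 181
Test divisors in increasing order:
  k=1: 37^1 = 37 mod 198
  k=2: 37^2 = 181 mod 198
  k=3: 37^3 = 181 * 37 = 163 mod 198
  k=4: 37^4 = 91 mod 198
  k=5: 37^5 = 91 * 37 = 1 mod 198  <- first divisor giving 1
Order = 5

5


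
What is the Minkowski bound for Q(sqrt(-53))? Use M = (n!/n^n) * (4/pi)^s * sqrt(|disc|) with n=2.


d = -53, d mod 4 = 3, so disc(K) = 4d = -212; |disc(K)| = 212
Imaginary quadratic field, so n = 2, s = r2 = 1, r1 = 0
M = (n!/n^n) * (4/pi)^s * sqrt(|disc(K)|) = (2!/2^2) * (4/pi)^1 * sqrt(212)
= 0.5 * 1.273240 * 14.560220
= 9.2693

9.2693


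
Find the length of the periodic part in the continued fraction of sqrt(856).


Run the CF algorithm for sqrt(856).
a_0 = floor(sqrt(856)) = 29; set m_0=0, q_0=1.
Recurrence: m' = q*a - m,  q' = (d - m'^2)/q,  a' = floor((a_0 + m')/q').
  step 1: m=29, q=15, a=3
  step 2: m=16, q=40, a=1
  step 3: m=24, q=7, a=7
  step 4: m=25, q=33, a=1
  step 5: m=8, q=24, a=1
  step 6: m=16, q=25, a=1
  step 7: m=9, q=31, a=1
  step 8: m=22, q=12, a=4
  step 9: m=26, q=15, a=3
  step 10: m=19, q=33, a=1
  step 11: m=14, q=20, a=2
  step 12: m=26, q=9, a=6
  step 13: m=28, q=8, a=7
  step 14: m=28, q=9, a=6
  step 15: m=26, q=20, a=2
  step 16: m=14, q=33, a=1
  step 17: m=19, q=15, a=3
  step 18: m=26, q=12, a=4
  step 19: m=22, q=31, a=1
  step 20: m=9, q=25, a=1
  step 21: m=16, q=24, a=1
  step 22: m=8, q=33, a=1
  step 23: m=25, q=7, a=7
  step 24: m=24, q=40, a=1
  step 25: m=16, q=15, a=3
  step 26: m=29, q=1, a=58
a_26 = 2*a_0 = 58, so the period closes here.
sqrt(856) = [29; 3, 1, 7, 1, 1, 1, 1, 4, 3, 1, 2, 6, 7, 6, 2, 1, 3, 4, 1, 1, 1, 1, 7, 1, 3, 58]
Period length = 26

26


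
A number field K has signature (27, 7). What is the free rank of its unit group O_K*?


By Dirichlet's unit theorem:
rank = r1 + r2 - 1
= 27 + 7 - 1
= 33

33


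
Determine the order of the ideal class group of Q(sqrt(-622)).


K = Q(sqrt(-622)). d mod 4 = 2, so D = disc(K) = 4d = -2488
h(K) equals the number of primitive reduced positive-definite forms (a, b, c) = a*x^2 + b*x*y + c*y^2 with b^2 - 4ac = D,
where reduced means |b| <= a <= c, with b >= 0 whenever |b| = a or a = c, and primitive means gcd(a, b, c) = 1.
Reduced forces 3a^2 <= |D| = 2488, so 1 <= a <= 28; b must have the parity of D, and c = (b^2 - D)/(4a) must be an integer >= a.
Enumerate a = 1..28, b in [-a, a]:
  a=1: (1, 0, 622)  [1]
  a=2: (2, 0, 311)  [1]
  a=3..6: none
  a=7: (7, -2, 89), (7, 2, 89)  [2]
  a=8..10: none
  a=11: (11, -8, 58), (11, 8, 58)  [2]
  a=12..13: none
  a=14: (14, -12, 47), (14, 12, 47)  [2]
  a=15..18: none
  a=19: (19, -18, 37), (19, 18, 37)  [2]
  a=20..21: none
  a=22: (22, -8, 29), (22, 8, 29)  [2]
  a=23..28: none
Total reduced forms: 1 + 1 + 2 + 2 + 2 + 2 + 2 = 12
h = 12

12


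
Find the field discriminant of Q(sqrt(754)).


For K = Q(sqrt(d)) with d squarefree: disc(K) = d if d = 1 mod 4, and disc(K) = 4d if d = 2 or 3 mod 4.
Here d = 754, and d mod 4 = 2.
d = 2 mod 4, not 1 (O_K = Z[sqrt(d)]), so disc(K) = 4d = 4 * (754) = 3016

3016


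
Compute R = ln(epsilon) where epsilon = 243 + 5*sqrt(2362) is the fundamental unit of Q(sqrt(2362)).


epsilon = 243 + 5*sqrt(2362)
= 486.0021
R = ln(486.0021)
= 6.1862

6.1862


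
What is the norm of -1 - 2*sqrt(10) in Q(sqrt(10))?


N(a + b*sqrt(d)) = a^2 - d*b^2
= (-1)^2 - (10)*(-2)^2
= 1 - 40
= -39

-39


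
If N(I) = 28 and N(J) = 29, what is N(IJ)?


N(IJ) = N(I) * N(J)
= 28 * 29
= 812

812


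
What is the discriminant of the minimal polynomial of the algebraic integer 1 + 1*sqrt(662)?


The element 1 + 1*sqrt(662) has minimal polynomial:
x^2 - 2*x - 661
Discriminant = (-2)^2 - 4*(-661)
= 4 + 2644
= 2648

2648


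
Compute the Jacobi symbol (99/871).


Compute (99/871) via quadratic reciprocity:
  reciprocity: (99/871) -> -(871/99)
  reduce: (79/99)
  reciprocity: (79/99) -> -(99/79)
  reduce: (20/79)
  pull out 2: (2/79) = +1  (since 79 mod 8 = 7)
  pull out 2: (2/79) = +1  (since 79 mod 8 = 7)
  reciprocity: (5/79) -> +(79/5)
  reduce: (4/5)
  pull out 2: (2/5) = -1  (since 5 mod 8 = 5)
  pull out 2: (2/5) = -1  (since 5 mod 8 = 5)
  (1/5) = 1
Product of signs = 1

1


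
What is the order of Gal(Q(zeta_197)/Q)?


|Gal(Q(zeta_197)/Q)| = phi(197)
= 196

196


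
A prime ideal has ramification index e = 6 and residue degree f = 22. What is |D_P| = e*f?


|D_P| = e * f
= 6 * 22
= 132

132


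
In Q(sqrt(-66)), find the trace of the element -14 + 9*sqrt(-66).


Tr(a + b*sqrt(d)) = (a + b*sqrt(d)) + (a - b*sqrt(d)) = 2a
= 2 * (-14)
= -28

-28


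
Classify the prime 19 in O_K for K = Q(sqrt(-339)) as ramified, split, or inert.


K = Q(sqrt(-339)). Since d mod 4 = 1, disc(K) = -339.
Check p | disc: -339 mod 19 = 3.
p does not divide disc. Compute Legendre symbol (d/p):
3^((19-1)/2) mod 19 = -1
(d/p) = -1, so p is inert: (p) stays prime with e=1, f=2, g=1.
Therefore p is inert.

inert


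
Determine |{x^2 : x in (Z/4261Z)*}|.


For prime p, the number of non-zero quadratic residues is (p-1)/2.
= (4261-1)/2
= 2130

2130


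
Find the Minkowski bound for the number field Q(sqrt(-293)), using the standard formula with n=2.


d = -293, d mod 4 = 3, so disc(K) = 4d = -1172; |disc(K)| = 1172
Imaginary quadratic field, so n = 2, s = r2 = 1, r1 = 0
M = (n!/n^n) * (4/pi)^s * sqrt(|disc(K)|) = (2!/2^2) * (4/pi)^1 * sqrt(1172)
= 0.5 * 1.273240 * 34.234486
= 21.7944

21.7944


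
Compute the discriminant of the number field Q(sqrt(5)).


For K = Q(sqrt(d)) with d squarefree: disc(K) = d if d = 1 mod 4, and disc(K) = 4d if d = 2 or 3 mod 4.
Here d = 5, and d mod 4 = 1.
d = 1 mod 4 (O_K = Z[(1+sqrt(d))/2]), so disc(K) = d = 5

5


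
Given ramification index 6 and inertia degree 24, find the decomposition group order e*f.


|D_P| = e * f
= 6 * 24
= 144

144


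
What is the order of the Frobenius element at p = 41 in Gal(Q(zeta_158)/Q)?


The Frobenius at p in Gal(Q(zeta_n)/Q) = (Z/nZ)* is the class of p, so its order is ord_158(41), the smallest k >= 1 with 41^k = 1 mod 158.
n = 158 = 2 * 79, phi(158) = 78; the order divides phi(n).
Divisors of 78: 1, 2, 3, 6, 13, 26, 39, 78
Repeated squaring mod 158: 41^1 = 41, 41^2 = 101, 41^4 = 89, 41^8 = 21, 41^16 = 125, 41^32 = 141, 41^64 = 131
Test divisors in increasing order:
  k=1: 41^1 = 41 mod 158
  k=2: 41^2 = 101 mod 158
  k=3: 41^3 = 101 * 41 = 33 mod 158
  k=6: 41^6 = 89 * 101 = 141 mod 158
  k=13: 41^13 = 21 * 89 * 41 = 157 mod 158
  k=26: 41^26 = 125 * 21 * 101 = 1 mod 158  <- first divisor giving 1
Order = 26

26


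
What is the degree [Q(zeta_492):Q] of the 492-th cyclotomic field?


The degree equals Euler's totient phi(492).
492 = 2^2 * 3 * 41
phi(492) = 160

160


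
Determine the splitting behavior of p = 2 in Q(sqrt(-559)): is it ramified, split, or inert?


K = Q(sqrt(-559)). Since d mod 4 = 1, disc(K) = -559.
Check p | disc: -559 mod 2 = 1.
p=2 does not divide disc (d is 1 mod 4). 2 splits iff d = 1 mod 8.
d mod 8 = 1, so (d/2) = 1.
(d/p) = 1, so p splits: (p) = P*P' with e=1, f=1, g=2.
Therefore p is split.

split


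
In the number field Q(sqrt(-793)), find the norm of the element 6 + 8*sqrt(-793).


N(a + b*sqrt(d)) = a^2 - d*b^2
= (6)^2 - (-793)*(8)^2
= 36 + 50752
= 50788

50788


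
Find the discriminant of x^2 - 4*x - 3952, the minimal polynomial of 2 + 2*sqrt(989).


The element 2 + 2*sqrt(989) has minimal polynomial:
x^2 - 4*x - 3952
Discriminant = (-4)^2 - 4*(-3952)
= 16 + 15808
= 15824

15824


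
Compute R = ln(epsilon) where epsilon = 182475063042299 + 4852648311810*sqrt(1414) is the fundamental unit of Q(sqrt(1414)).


epsilon = 182475063042299 + 4852648311810*sqrt(1414)
= 3.6495e+14
R = ln(3.6495e+14)
= 33.5308

33.5308


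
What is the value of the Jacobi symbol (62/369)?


Compute (62/369) via quadratic reciprocity:
  pull out 2: (2/369) = +1  (since 369 mod 8 = 1)
  reciprocity: (31/369) -> +(369/31)
  reduce: (28/31)
  pull out 2: (2/31) = +1  (since 31 mod 8 = 7)
  pull out 2: (2/31) = +1  (since 31 mod 8 = 7)
  reciprocity: (7/31) -> -(31/7)
  reduce: (3/7)
  reciprocity: (3/7) -> -(7/3)
  reduce: (1/3)
  (1/3) = 1
Product of signs = 1

1


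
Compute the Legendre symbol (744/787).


p = 787 is prime, so compute (744/787) with the reciprocity algorithm (Jacobi-symbol steps: pull out 2s via (2/n), flip via reciprocity, reduce):
  pull out 2: (2/787) = -1  (since 787 mod 8 = 3)
  pull out 2: (2/787) = -1  (since 787 mod 8 = 3)
  pull out 2: (2/787) = -1  (since 787 mod 8 = 3)
  reciprocity: (93/787) -> +(787/93)
  reduce: (43/93)
  reciprocity: (43/93) -> +(93/43)
  reduce: (7/43)
  reciprocity: (7/43) -> -(43/7)
  reduce: (1/7)
  (1/7) = 1
Product of signs = 1
(744/787) = 1

1


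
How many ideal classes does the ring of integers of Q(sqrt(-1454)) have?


K = Q(sqrt(-1454)). d mod 4 = 2, so D = disc(K) = 4d = -5816
h(K) equals the number of primitive reduced positive-definite forms (a, b, c) = a*x^2 + b*x*y + c*y^2 with b^2 - 4ac = D,
where reduced means |b| <= a <= c, with b >= 0 whenever |b| = a or a = c, and primitive means gcd(a, b, c) = 1.
Reduced forces 3a^2 <= |D| = 5816, so 1 <= a <= 44; b must have the parity of D, and c = (b^2 - D)/(4a) must be an integer >= a.
Enumerate a = 1..44, b in [-a, a]:
  a=1: (1, 0, 1454)  [1]
  a=2: (2, 0, 727)  [1]
  a=3: (3, -2, 485), (3, 2, 485)  [2]
  a=4: none
  a=5: (5, -2, 291), (5, 2, 291)  [2]
  a=6: (6, -4, 243), (6, 4, 243)  [2]
  a=7: (7, -6, 209), (7, 6, 209)  [2]
  a=8: none
  a=9: (9, -4, 162), (9, 4, 162)  [2]
  a=10: (10, -8, 147), (10, 8, 147)  [2]
  a=11: (11, -6, 133), (11, 6, 133)  [2]
  a=12..13: none
  a=14: (14, -8, 105), (14, 8, 105)  [2]
  a=15: (15, -8, 98), (15, -2, 97), (15, 2, 97), (15, 8, 98)  [4]
  a=16: none
  a=17: (17, -10, 87), (17, 10, 87)  [2]
  a=18: (18, -4, 81), (18, 4, 81)  [2]
  a=19: (19, -6, 77), (19, 6, 77)  [2]
  a=20: none
  a=21: (21, -20, 74), (21, -8, 70), (21, 8, 70), (21, 20, 74)  [4]
  a=22: (22, -16, 69), (22, 16, 69)  [2]
  a=23: (23, -16, 66), (23, 16, 66)  [2]
  a=24: none
  a=25: (25, -22, 63), (25, 22, 63)  [2]
  a=26: none
  a=27: (27, -4, 54), (27, 4, 54)  [2]
  a=28: none
  a=29: (29, -10, 51), (29, 10, 51)  [2]
  a=30: (30, -28, 55), (30, -8, 49), (30, 8, 49), (30, 28, 55)  [4]
  a=31..32: none
  a=33: (33, -28, 50), (33, -16, 46), (33, 16, 46), (33, 28, 50)  [4]
  a=34: (34, -24, 47), (34, 24, 47)  [2]
  a=35: (35, -22, 45), (35, -8, 42), (35, 8, 42), (35, 22, 45)  [4]
  a=36: none
  a=37: (37, -20, 42), (37, 20, 42)  [2]
  a=38: (38, -32, 45), (38, 32, 45)  [2]
  a=39..44: none
Total reduced forms: 1 + 1 + 2 + 2 + 2 + 2 + 2 + 2 + 2 + 2 + 4 + 2 + 2 + 2 + 4 + 2 + 2 + 2 + 2 + 2 + 4 + 4 + 2 + 4 + 2 + 2 = 60
h = 60

60


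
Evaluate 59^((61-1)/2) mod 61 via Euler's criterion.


p = 61 is prime and the exponent is (p-1)/2 = 30, so by Euler's criterion 59^30 = (59/61) = +1 or -1 mod 61.
Compute by square-and-multiply:
  30 = 16 + 8 + 4 + 2 (binary 11110)
  Repeated squaring mod 61: 59^1 = 59, 59^2 = 4, 59^4 = 16, 59^8 = 12, 59^16 = 22
  59^30 = 59^16 * 59^8 * 59^4 * 59^2 = 22 * 12 * 16 * 4 mod 61
    22 * 12 = 264 = 20 mod 61
    20 * 16 = 320 = 15 mod 61
    15 * 4 = 60 = 60 mod 61
  59^30 = 60 mod 61
Result 60 = p - 1 = -1 mod 61: 59 is a quadratic non-residue mod 61. As a residue in [0, p-1] the value is 60.
59^30 mod 61 = 60

60


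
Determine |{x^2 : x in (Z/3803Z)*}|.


For prime p, the number of non-zero quadratic residues is (p-1)/2.
= (3803-1)/2
= 1901

1901


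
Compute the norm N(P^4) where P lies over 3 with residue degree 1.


N(P^a) = p^(a*f)
= 3^(4*1)
= 3^4
= 81

81


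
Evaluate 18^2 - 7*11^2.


x^2 - d*y^2
= 18^2 - 7*11^2
= 324 - 847
= -523

-523


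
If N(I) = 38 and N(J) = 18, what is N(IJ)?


N(IJ) = N(I) * N(J)
= 38 * 18
= 684

684


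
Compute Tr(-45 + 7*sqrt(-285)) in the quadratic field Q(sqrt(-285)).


Tr(a + b*sqrt(d)) = (a + b*sqrt(d)) + (a - b*sqrt(d)) = 2a
= 2 * (-45)
= -90

-90


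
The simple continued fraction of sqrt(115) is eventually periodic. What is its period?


Run the CF algorithm for sqrt(115).
a_0 = floor(sqrt(115)) = 10; set m_0=0, q_0=1.
Recurrence: m' = q*a - m,  q' = (d - m'^2)/q,  a' = floor((a_0 + m')/q').
  step 1: m=10, q=15, a=1
  step 2: m=5, q=6, a=2
  step 3: m=7, q=11, a=1
  step 4: m=4, q=9, a=1
  step 5: m=5, q=10, a=1
  step 6: m=5, q=9, a=1
  step 7: m=4, q=11, a=1
  step 8: m=7, q=6, a=2
  step 9: m=5, q=15, a=1
  step 10: m=10, q=1, a=20
a_10 = 2*a_0 = 20, so the period closes here.
sqrt(115) = [10; 1, 2, 1, 1, 1, 1, 1, 2, 1, 20]
Period length = 10

10


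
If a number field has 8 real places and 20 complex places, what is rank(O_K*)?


By Dirichlet's unit theorem:
rank = r1 + r2 - 1
= 8 + 20 - 1
= 27

27


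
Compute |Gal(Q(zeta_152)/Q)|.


|Gal(Q(zeta_152)/Q)| = phi(152)
= 72

72


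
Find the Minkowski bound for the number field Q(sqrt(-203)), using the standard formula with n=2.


d = -203, d mod 4 = 1, so disc(K) = d = -203; |disc(K)| = 203
Imaginary quadratic field, so n = 2, s = r2 = 1, r1 = 0
M = (n!/n^n) * (4/pi)^s * sqrt(|disc(K)|) = (2!/2^2) * (4/pi)^1 * sqrt(203)
= 0.5 * 1.273240 * 14.247807
= 9.0704

9.0704


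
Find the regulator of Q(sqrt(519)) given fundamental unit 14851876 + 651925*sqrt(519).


epsilon = 14851876 + 651925*sqrt(519)
= 2.9704e+07
R = ln(2.9704e+07)
= 17.2068

17.2068


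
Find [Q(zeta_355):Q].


The degree equals Euler's totient phi(355).
355 = 5 * 71
phi(355) = 280

280


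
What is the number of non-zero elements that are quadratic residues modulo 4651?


For prime p, the number of non-zero quadratic residues is (p-1)/2.
= (4651-1)/2
= 2325

2325


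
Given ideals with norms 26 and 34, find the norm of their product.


N(IJ) = N(I) * N(J)
= 26 * 34
= 884

884


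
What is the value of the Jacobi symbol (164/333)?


Compute (164/333) via quadratic reciprocity:
  pull out 2: (2/333) = -1  (since 333 mod 8 = 5)
  pull out 2: (2/333) = -1  (since 333 mod 8 = 5)
  reciprocity: (41/333) -> +(333/41)
  reduce: (5/41)
  reciprocity: (5/41) -> +(41/5)
  reduce: (1/5)
  (1/5) = 1
Product of signs = 1

1


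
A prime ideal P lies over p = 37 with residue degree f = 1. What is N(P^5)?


N(P^a) = p^(a*f)
= 37^(5*1)
= 37^5
= 69343957

69343957


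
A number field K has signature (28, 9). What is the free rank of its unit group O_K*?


By Dirichlet's unit theorem:
rank = r1 + r2 - 1
= 28 + 9 - 1
= 36

36


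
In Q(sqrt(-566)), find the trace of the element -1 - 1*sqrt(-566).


Tr(a + b*sqrt(d)) = (a + b*sqrt(d)) + (a - b*sqrt(d)) = 2a
= 2 * (-1)
= -2

-2


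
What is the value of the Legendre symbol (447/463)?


p = 463 is prime, so compute (447/463) with the reciprocity algorithm (Jacobi-symbol steps: pull out 2s via (2/n), flip via reciprocity, reduce):
  reciprocity: (447/463) -> -(463/447)
  reduce: (16/447)
  pull out 2: (2/447) = +1  (since 447 mod 8 = 7)
  pull out 2: (2/447) = +1  (since 447 mod 8 = 7)
  pull out 2: (2/447) = +1  (since 447 mod 8 = 7)
  pull out 2: (2/447) = +1  (since 447 mod 8 = 7)
  (1/447) = 1
Product of signs = -1
(447/463) = -1

-1


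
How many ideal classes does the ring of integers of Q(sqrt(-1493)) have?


K = Q(sqrt(-1493)). d mod 4 = 3, so D = disc(K) = 4d = -5972
h(K) equals the number of primitive reduced positive-definite forms (a, b, c) = a*x^2 + b*x*y + c*y^2 with b^2 - 4ac = D,
where reduced means |b| <= a <= c, with b >= 0 whenever |b| = a or a = c, and primitive means gcd(a, b, c) = 1.
Reduced forces 3a^2 <= |D| = 5972, so 1 <= a <= 44; b must have the parity of D, and c = (b^2 - D)/(4a) must be an integer >= a.
Enumerate a = 1..44, b in [-a, a]:
  a=1: (1, 0, 1493)  [1]
  a=2: (2, 2, 747)  [1]
  a=3: (3, -2, 498), (3, 2, 498)  [2]
  a=4..5: none
  a=6: (6, -2, 249), (6, 2, 249)  [2]
  a=7..8: none
  a=9: (9, -2, 166), (9, 2, 166)  [2]
  a=10: none
  a=11: (11, -10, 138), (11, 10, 138)  [2]
  a=12..17: none
  a=18: (18, -2, 83), (18, 2, 83)  [2]
  a=19..21: none
  a=22: (22, -10, 69), (22, 10, 69)  [2]
  a=23: (23, -10, 66), (23, 10, 66)  [2]
  a=24..26: none
  a=27: (27, -20, 59), (27, 20, 59)  [2]
  a=28..32: none
  a=33: (33, -32, 53), (33, -10, 46), (33, 10, 46), (33, 32, 53)  [4]
  a=34..44: none
Total reduced forms: 1 + 1 + 2 + 2 + 2 + 2 + 2 + 2 + 2 + 2 + 4 = 22
h = 22

22


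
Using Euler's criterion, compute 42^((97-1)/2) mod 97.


p = 97 is prime and the exponent is (p-1)/2 = 48, so by Euler's criterion 42^48 = (42/97) = +1 or -1 mod 97.
Compute by square-and-multiply:
  48 = 32 + 16 (binary 110000)
  Repeated squaring mod 97: 42^1 = 42, 42^2 = 18, 42^4 = 33, 42^8 = 22, 42^16 = 96, 42^32 = 1
  42^48 = 42^32 * 42^16 = 1 * 96 mod 97
    1 * 96 = 96 = 96 mod 97
  42^48 = 96 mod 97
Result 96 = p - 1 = -1 mod 97: 42 is a quadratic non-residue mod 97. As a residue in [0, p-1] the value is 96.
42^48 mod 97 = 96

96


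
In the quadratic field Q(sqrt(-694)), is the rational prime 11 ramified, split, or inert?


K = Q(sqrt(-694)). Since d mod 4 = 2, disc(K) = -2776.
Check p | disc: -2776 mod 11 = 7.
p does not divide disc. Compute Legendre symbol (d/p):
10^((11-1)/2) mod 11 = -1
(d/p) = -1, so p is inert: (p) stays prime with e=1, f=2, g=1.
Therefore p is inert.

inert


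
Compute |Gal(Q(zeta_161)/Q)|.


|Gal(Q(zeta_161)/Q)| = phi(161)
= 132

132


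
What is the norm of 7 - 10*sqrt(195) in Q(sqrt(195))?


N(a + b*sqrt(d)) = a^2 - d*b^2
= (7)^2 - (195)*(-10)^2
= 49 - 19500
= -19451

-19451


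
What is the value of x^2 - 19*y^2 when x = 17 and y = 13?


x^2 - d*y^2
= 17^2 - 19*13^2
= 289 - 3211
= -2922

-2922


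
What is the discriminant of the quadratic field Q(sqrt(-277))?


For K = Q(sqrt(d)) with d squarefree: disc(K) = d if d = 1 mod 4, and disc(K) = 4d if d = 2 or 3 mod 4.
Here d = -277, and d mod 4 = 3.
d = 3 mod 4, not 1 (O_K = Z[sqrt(d)]), so disc(K) = 4d = 4 * (-277) = -1108

-1108


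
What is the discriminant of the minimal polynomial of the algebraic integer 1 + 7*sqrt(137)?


The element 1 + 7*sqrt(137) has minimal polynomial:
x^2 - 2*x - 6712
Discriminant = (-2)^2 - 4*(-6712)
= 4 + 26848
= 26852

26852


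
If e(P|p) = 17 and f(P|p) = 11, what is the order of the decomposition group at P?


|D_P| = e * f
= 17 * 11
= 187

187


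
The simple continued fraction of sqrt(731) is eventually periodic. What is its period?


Run the CF algorithm for sqrt(731).
a_0 = floor(sqrt(731)) = 27; set m_0=0, q_0=1.
Recurrence: m' = q*a - m,  q' = (d - m'^2)/q,  a' = floor((a_0 + m')/q').
  step 1: m=27, q=2, a=27
  step 2: m=27, q=1, a=54
a_2 = 2*a_0 = 54, so the period closes here.
sqrt(731) = [27; 27, 54]
Period length = 2

2


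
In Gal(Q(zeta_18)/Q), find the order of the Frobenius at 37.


The Frobenius at p in Gal(Q(zeta_n)/Q) = (Z/nZ)* is the class of p, so its order is ord_18(37), the smallest k >= 1 with 37^k = 1 mod 18.
n = 18 = 2 * 3^2, phi(18) = 6; the order divides phi(n).
Divisors of 6: 1, 2, 3, 6
Repeated squaring mod 18: 37^1 = 1, 37^2 = 1, 37^4 = 1
Test divisors in increasing order:
  k=1: 37^1 = 1 mod 18  <- first divisor giving 1
Order = 1

1


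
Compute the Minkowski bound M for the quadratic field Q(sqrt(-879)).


d = -879, d mod 4 = 1, so disc(K) = d = -879; |disc(K)| = 879
Imaginary quadratic field, so n = 2, s = r2 = 1, r1 = 0
M = (n!/n^n) * (4/pi)^s * sqrt(|disc(K)|) = (2!/2^2) * (4/pi)^1 * sqrt(879)
= 0.5 * 1.273240 * 29.647934
= 18.8745

18.8745


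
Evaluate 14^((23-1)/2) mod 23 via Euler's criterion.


p = 23 is prime and the exponent is (p-1)/2 = 11, so by Euler's criterion 14^11 = (14/23) = +1 or -1 mod 23.
Compute by square-and-multiply:
  11 = 8 + 2 + 1 (binary 1011)
  Repeated squaring mod 23: 14^1 = 14, 14^2 = 12, 14^4 = 6, 14^8 = 13
  14^11 = 14^8 * 14^2 * 14^1 = 13 * 12 * 14 mod 23
    13 * 12 = 156 = 18 mod 23
    18 * 14 = 252 = 22 mod 23
  14^11 = 22 mod 23
Result 22 = p - 1 = -1 mod 23: 14 is a quadratic non-residue mod 23. As a residue in [0, p-1] the value is 22.
14^11 mod 23 = 22

22


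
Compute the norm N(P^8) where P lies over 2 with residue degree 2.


N(P^a) = p^(a*f)
= 2^(8*2)
= 2^16
= 65536

65536


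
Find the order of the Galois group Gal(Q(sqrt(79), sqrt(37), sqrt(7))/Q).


The 3 square roots of distinct primes are multiplicatively independent over Q,
so [K:Q] = 2^3 and Gal(K/Q) is isomorphic to (Z/2Z)^3.
|Gal| = 2^3 = 8

8


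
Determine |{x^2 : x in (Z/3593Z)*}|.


For prime p, the number of non-zero quadratic residues is (p-1)/2.
= (3593-1)/2
= 1796

1796


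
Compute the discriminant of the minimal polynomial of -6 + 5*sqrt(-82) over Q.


The element -6 + 5*sqrt(-82) has minimal polynomial:
x^2 + 12*x + 2086
Discriminant = (12)^2 - 4*(2086)
= 144 - 8344
= -8200

-8200


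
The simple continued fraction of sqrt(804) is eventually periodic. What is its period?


Run the CF algorithm for sqrt(804).
a_0 = floor(sqrt(804)) = 28; set m_0=0, q_0=1.
Recurrence: m' = q*a - m,  q' = (d - m'^2)/q,  a' = floor((a_0 + m')/q').
  step 1: m=28, q=20, a=2
  step 2: m=12, q=33, a=1
  step 3: m=21, q=11, a=4
  step 4: m=23, q=25, a=2
  step 5: m=27, q=3, a=18
  step 6: m=27, q=25, a=2
  step 7: m=23, q=11, a=4
  step 8: m=21, q=33, a=1
  step 9: m=12, q=20, a=2
  step 10: m=28, q=1, a=56
a_10 = 2*a_0 = 56, so the period closes here.
sqrt(804) = [28; 2, 1, 4, 2, 18, 2, 4, 1, 2, 56]
Period length = 10

10
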